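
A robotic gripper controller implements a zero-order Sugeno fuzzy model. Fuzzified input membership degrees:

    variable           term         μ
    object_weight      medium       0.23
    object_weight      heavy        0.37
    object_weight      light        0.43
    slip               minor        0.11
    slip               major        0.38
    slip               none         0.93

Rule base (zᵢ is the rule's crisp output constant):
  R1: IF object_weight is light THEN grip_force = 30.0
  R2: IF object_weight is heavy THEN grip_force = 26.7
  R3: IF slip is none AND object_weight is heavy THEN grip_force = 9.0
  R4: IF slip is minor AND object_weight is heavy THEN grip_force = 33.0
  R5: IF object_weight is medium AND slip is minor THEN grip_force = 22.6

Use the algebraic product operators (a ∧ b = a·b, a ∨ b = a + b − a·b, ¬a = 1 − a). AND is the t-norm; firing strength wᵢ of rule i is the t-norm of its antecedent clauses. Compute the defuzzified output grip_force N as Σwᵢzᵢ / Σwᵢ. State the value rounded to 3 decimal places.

R1 (z=30.0): light=0.43 → w = 0.4300
R2 (z=26.7): heavy=0.37 → w = 0.3700
R3 (z=9.0): none=0.93, heavy=0.37; AND[a·b] → w = 0.3441
R4 (z=33.0): minor=0.11, heavy=0.37; AND[a·b] → w = 0.0407
R5 (z=22.6): medium=0.23, minor=0.11; AND[a·b] → w = 0.0253
Weighted average = (0.4300·30.0 + 0.3700·26.7 + 0.3441·9.0 + 0.0407·33.0 + 0.0253·22.6) / (0.4300 + 0.3700 + 0.3441 + 0.0407 + 0.0253)
  = 27.7908 / 1.2101 = 22.966

22.966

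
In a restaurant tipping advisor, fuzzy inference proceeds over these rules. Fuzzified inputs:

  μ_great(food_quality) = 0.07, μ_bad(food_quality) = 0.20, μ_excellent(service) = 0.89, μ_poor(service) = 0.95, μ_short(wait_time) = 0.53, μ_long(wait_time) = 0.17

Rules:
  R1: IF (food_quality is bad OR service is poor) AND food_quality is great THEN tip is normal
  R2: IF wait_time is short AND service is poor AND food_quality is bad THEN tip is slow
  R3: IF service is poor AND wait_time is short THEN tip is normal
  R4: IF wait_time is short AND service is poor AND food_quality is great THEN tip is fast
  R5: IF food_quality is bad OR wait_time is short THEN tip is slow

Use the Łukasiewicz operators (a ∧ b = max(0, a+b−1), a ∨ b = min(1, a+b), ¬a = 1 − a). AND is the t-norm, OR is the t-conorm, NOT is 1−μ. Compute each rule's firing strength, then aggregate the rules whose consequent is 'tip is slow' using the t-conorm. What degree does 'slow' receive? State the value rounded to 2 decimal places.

0.73

R1: (bad=0.20 OR poor=0.95) = 1.00; AND[max(0, a+b−1)] with great=0.07 → w = 0.07
R2: short=0.53, poor=0.95, bad=0.20; AND[max(0, a+b−1)] → w = 0.00
R3: poor=0.95, short=0.53; AND[max(0, a+b−1)] → w = 0.48
R4: short=0.53, poor=0.95, great=0.07; AND[max(0, a+b−1)] → w = 0.00
R5: bad=0.20, short=0.53; OR[min(1, a+b)] → w = 0.73
Rules with consequent 'slow': {R2, R5} → strengths 0.00, 0.73
Aggregate via t-conorm [min(1, a+b)]: 0.73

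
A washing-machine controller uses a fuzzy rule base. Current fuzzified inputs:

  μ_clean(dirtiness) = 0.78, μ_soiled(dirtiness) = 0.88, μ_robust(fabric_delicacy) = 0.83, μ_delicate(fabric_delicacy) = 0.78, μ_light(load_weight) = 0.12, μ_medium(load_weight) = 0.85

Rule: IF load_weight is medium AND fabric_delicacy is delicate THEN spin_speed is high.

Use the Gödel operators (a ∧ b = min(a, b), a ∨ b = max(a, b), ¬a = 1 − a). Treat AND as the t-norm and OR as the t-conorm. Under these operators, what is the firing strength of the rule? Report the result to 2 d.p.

firing strength: medium=0.85, delicate=0.78; AND[min(a, b)] → w = 0.78

0.78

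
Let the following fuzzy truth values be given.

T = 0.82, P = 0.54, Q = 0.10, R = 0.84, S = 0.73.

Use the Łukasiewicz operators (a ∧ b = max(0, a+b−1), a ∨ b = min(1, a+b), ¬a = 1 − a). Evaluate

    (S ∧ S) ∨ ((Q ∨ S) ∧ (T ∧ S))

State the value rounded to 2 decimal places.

0.84

S ∧ S = max(0, a+b−1) on (0.73, 0.73) = 0.46
Q ∨ S = min(1, a+b) on (0.10, 0.73) = 0.83
T ∧ S = max(0, a+b−1) on (0.82, 0.73) = 0.55
(Q ∨ S) ∧ (T ∧ S) = max(0, a+b−1) on (0.83, 0.55) = 0.38
(S ∧ S) ∨ ((Q ∨ S) ∧ (T ∧ S)) = min(1, a+b) on (0.46, 0.38) = 0.84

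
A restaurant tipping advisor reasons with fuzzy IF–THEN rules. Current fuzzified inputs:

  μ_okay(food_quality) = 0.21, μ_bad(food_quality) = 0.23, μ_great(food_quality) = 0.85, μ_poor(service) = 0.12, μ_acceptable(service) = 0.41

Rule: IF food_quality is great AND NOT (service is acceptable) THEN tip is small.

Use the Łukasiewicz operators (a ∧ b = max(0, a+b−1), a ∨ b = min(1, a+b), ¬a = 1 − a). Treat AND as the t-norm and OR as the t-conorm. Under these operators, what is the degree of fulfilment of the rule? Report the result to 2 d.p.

0.44

firing strength: great=0.85, ¬acceptable=1−0.41=0.59; AND[max(0, a+b−1)] → w = 0.44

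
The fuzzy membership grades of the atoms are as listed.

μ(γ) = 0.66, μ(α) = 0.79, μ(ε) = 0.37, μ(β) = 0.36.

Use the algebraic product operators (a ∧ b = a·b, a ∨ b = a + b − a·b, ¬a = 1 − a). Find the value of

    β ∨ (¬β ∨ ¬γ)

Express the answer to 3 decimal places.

0.848

¬β = 1 − 0.3600 = 0.6400
¬γ = 1 − 0.6600 = 0.3400
¬β ∨ ¬γ = a + b − a·b on (0.6400, 0.3400) = 0.7624
β ∨ (¬β ∨ ¬γ) = a + b − a·b on (0.3600, 0.7624) = 0.8479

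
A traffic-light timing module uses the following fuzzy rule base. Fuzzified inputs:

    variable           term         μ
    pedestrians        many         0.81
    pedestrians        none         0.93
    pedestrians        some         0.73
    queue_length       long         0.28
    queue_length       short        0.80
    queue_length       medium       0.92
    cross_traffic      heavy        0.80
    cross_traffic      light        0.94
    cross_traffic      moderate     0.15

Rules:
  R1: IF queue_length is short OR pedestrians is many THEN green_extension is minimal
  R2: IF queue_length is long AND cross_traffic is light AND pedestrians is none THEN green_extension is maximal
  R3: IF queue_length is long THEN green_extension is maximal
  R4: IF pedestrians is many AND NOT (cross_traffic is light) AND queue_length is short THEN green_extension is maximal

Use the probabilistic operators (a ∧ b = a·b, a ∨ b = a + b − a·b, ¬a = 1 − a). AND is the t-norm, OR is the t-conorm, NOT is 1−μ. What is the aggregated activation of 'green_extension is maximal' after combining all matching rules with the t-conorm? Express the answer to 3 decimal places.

R1: short=0.80, many=0.81; OR[a + b − a·b] → w = 0.9620
R2: long=0.28, light=0.94, none=0.93; AND[a·b] → w = 0.2448
R3: long=0.28 → w = 0.2800
R4: many=0.81, ¬light=1−0.94=0.06, short=0.80; AND[a·b] → w = 0.0389
Rules with consequent 'maximal': {R2, R3, R4} → strengths 0.2448, 0.2800, 0.0389
Aggregate via t-conorm [a + b − a·b]: 0.4774

0.477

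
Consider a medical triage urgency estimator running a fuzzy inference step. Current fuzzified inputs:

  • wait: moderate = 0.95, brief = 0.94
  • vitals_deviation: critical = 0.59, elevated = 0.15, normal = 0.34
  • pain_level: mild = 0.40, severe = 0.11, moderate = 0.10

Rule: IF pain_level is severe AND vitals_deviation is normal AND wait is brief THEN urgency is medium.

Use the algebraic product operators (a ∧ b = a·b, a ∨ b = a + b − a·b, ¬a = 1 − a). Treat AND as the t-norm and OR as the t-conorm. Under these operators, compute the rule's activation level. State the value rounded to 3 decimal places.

0.035

firing strength: severe=0.11, normal=0.34, brief=0.94; AND[a·b] → w = 0.0352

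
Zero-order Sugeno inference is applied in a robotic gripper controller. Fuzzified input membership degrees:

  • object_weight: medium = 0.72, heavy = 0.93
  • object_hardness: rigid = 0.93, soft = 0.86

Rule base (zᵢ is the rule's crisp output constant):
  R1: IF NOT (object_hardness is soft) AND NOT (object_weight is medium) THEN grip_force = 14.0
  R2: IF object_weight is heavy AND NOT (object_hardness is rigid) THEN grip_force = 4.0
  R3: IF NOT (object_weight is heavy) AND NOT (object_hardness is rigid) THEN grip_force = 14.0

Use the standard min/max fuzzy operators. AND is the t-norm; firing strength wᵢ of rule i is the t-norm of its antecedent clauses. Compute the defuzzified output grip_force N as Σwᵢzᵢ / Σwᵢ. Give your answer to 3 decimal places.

11.500

R1 (z=14.0): ¬soft=1−0.86=0.14, ¬medium=1−0.72=0.28; AND[min(a, b)] → w = 0.14
R2 (z=4.0): heavy=0.93, ¬rigid=1−0.93=0.07; AND[min(a, b)] → w = 0.07
R3 (z=14.0): ¬heavy=1−0.93=0.07, ¬rigid=1−0.93=0.07; AND[min(a, b)] → w = 0.07
Weighted average = (0.14·14.0 + 0.07·4.0 + 0.07·14.0) / (0.14 + 0.07 + 0.07)
  = 3.2200 / 0.2800 = 11.500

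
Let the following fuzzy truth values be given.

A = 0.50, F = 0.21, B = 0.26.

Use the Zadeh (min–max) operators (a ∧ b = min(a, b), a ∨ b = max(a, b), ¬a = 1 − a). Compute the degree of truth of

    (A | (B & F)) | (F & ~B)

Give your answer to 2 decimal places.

B & F = min(a, b) on (0.26, 0.21) = 0.21
A | (B & F) = max(a, b) on (0.50, 0.21) = 0.50
~B = 1 − 0.26 = 0.74
F & ~B = min(a, b) on (0.21, 0.74) = 0.21
(A | (B & F)) | (F & ~B) = max(a, b) on (0.50, 0.21) = 0.50

0.50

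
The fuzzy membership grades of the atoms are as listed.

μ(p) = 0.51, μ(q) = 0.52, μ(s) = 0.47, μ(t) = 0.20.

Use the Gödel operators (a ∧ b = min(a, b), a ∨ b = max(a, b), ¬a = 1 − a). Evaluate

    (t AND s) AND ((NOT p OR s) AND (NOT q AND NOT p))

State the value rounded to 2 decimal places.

0.20

t AND s = min(a, b) on (0.20, 0.47) = 0.20
NOT p = 1 − 0.51 = 0.49
NOT p OR s = max(a, b) on (0.49, 0.47) = 0.49
NOT q = 1 − 0.52 = 0.48
NOT p = 1 − 0.51 = 0.49
NOT q AND NOT p = min(a, b) on (0.48, 0.49) = 0.48
(NOT p OR s) AND (NOT q AND NOT p) = min(a, b) on (0.49, 0.48) = 0.48
(t AND s) AND ((NOT p OR s) AND (NOT q AND NOT p)) = min(a, b) on (0.20, 0.48) = 0.20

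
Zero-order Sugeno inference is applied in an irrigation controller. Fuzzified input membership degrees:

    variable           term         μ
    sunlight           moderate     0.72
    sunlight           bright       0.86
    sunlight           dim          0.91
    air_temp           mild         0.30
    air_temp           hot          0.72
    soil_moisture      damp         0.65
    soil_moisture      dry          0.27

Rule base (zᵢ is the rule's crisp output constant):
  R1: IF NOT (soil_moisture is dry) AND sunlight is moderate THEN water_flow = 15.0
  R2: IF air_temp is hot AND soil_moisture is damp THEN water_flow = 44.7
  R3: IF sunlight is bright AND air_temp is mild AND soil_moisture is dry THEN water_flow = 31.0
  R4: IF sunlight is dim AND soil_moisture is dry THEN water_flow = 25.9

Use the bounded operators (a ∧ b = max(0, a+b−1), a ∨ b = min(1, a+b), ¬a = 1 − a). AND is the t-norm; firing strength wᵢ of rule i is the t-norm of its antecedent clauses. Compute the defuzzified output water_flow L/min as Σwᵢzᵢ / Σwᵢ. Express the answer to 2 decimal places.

27.95

R1 (z=15.0): ¬dry=1−0.27=0.73, moderate=0.72; AND[max(0, a+b−1)] → w = 0.45
R2 (z=44.7): hot=0.72, damp=0.65; AND[max(0, a+b−1)] → w = 0.37
R3 (z=31.0): bright=0.86, mild=0.30, dry=0.27; AND[max(0, a+b−1)] → w = 0.00
R4 (z=25.9): dim=0.91, dry=0.27; AND[max(0, a+b−1)] → w = 0.18
Weighted average = (0.45·15.0 + 0.37·44.7 + 0.00·31.0 + 0.18·25.9) / (0.45 + 0.37 + 0.00 + 0.18)
  = 27.9510 / 1.0000 = 27.95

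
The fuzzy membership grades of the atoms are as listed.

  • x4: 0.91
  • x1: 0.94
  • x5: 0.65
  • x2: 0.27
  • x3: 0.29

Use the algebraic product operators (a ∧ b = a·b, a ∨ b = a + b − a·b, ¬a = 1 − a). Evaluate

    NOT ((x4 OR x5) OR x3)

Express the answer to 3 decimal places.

0.022

x4 OR x5 = a + b − a·b on (0.9100, 0.6500) = 0.9685
(x4 OR x5) OR x3 = a + b − a·b on (0.9685, 0.2900) = 0.9776
NOT ((x4 OR x5) OR x3) = 1 − 0.9776 = 0.0224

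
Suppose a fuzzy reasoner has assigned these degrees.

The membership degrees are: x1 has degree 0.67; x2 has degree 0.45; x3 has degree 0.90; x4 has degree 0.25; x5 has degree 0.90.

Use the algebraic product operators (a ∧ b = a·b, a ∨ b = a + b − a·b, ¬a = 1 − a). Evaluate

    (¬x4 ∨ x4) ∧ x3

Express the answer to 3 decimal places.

0.731

¬x4 = 1 − 0.2500 = 0.7500
¬x4 ∨ x4 = a + b − a·b on (0.7500, 0.2500) = 0.8125
(¬x4 ∨ x4) ∧ x3 = a·b on (0.8125, 0.9000) = 0.7313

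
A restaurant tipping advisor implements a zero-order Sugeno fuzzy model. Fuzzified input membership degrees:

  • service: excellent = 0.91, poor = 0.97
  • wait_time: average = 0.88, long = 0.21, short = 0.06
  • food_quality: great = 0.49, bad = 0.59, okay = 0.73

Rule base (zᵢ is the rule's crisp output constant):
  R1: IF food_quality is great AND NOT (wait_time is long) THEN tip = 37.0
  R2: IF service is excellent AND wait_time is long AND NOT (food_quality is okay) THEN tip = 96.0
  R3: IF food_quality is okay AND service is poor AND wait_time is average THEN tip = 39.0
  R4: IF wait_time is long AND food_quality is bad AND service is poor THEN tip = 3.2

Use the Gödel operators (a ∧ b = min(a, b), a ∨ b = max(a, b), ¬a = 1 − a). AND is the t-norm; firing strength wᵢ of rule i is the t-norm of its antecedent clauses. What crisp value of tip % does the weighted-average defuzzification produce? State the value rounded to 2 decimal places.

41.12

R1 (z=37.0): great=0.49, ¬long=1−0.21=0.79; AND[min(a, b)] → w = 0.49
R2 (z=96.0): excellent=0.91, long=0.21, ¬okay=1−0.73=0.27; AND[min(a, b)] → w = 0.21
R3 (z=39.0): okay=0.73, poor=0.97, average=0.88; AND[min(a, b)] → w = 0.73
R4 (z=3.2): long=0.21, bad=0.59, poor=0.97; AND[min(a, b)] → w = 0.21
Weighted average = (0.49·37.0 + 0.21·96.0 + 0.73·39.0 + 0.21·3.2) / (0.49 + 0.21 + 0.73 + 0.21)
  = 67.4320 / 1.6400 = 41.12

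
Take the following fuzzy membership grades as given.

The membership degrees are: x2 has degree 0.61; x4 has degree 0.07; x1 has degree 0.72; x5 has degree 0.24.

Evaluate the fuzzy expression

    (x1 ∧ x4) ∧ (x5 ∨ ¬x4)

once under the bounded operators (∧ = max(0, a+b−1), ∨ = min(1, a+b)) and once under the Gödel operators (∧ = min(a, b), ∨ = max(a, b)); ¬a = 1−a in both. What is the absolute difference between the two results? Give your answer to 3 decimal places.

Under bounded:
  x1 ∧ x4 = max(0, a+b−1) on (0.72, 0.07) = 0.00
  ¬x4 = 1 − 0.07 = 0.93
  x5 ∨ ¬x4 = min(1, a+b) on (0.24, 0.93) = 1.00
  (x1 ∧ x4) ∧ (x5 ∨ ¬x4) = max(0, a+b−1) on (0.00, 1.00) = 0.00
  → value = 0.0000
Under Gödel:
  x1 ∧ x4 = min(a, b) on (0.72, 0.07) = 0.07
  ¬x4 = 1 − 0.07 = 0.93
  x5 ∨ ¬x4 = max(a, b) on (0.24, 0.93) = 0.93
  (x1 ∧ x4) ∧ (x5 ∨ ¬x4) = min(a, b) on (0.07, 0.93) = 0.07
  → value = 0.0700
|0.0000 − 0.0700| = 0.070

0.070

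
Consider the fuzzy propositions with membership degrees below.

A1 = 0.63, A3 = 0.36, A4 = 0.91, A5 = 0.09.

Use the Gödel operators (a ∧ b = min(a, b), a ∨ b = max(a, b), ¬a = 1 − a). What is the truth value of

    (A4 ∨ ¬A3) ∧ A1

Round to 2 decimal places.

¬A3 = 1 − 0.36 = 0.64
A4 ∨ ¬A3 = max(a, b) on (0.91, 0.64) = 0.91
(A4 ∨ ¬A3) ∧ A1 = min(a, b) on (0.91, 0.63) = 0.63

0.63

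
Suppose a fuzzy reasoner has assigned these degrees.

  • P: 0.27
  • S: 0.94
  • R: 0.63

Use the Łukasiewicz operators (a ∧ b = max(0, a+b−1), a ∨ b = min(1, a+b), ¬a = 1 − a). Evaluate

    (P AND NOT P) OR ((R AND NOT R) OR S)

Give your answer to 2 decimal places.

0.94

NOT P = 1 − 0.27 = 0.73
P AND NOT P = max(0, a+b−1) on (0.27, 0.73) = 0.00
NOT R = 1 − 0.63 = 0.37
R AND NOT R = max(0, a+b−1) on (0.63, 0.37) = 0.00
(R AND NOT R) OR S = min(1, a+b) on (0.00, 0.94) = 0.94
(P AND NOT P) OR ((R AND NOT R) OR S) = min(1, a+b) on (0.00, 0.94) = 0.94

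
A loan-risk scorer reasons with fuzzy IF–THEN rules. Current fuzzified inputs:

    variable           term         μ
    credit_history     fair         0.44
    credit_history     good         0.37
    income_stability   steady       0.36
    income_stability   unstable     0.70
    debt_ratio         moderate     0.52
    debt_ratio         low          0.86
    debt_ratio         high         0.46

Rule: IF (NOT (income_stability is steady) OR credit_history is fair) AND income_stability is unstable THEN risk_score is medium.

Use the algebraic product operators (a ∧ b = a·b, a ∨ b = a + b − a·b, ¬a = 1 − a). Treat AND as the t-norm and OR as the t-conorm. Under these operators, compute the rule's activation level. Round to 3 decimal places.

firing strength: (¬steady=1−0.36=0.64 OR fair=0.44) = 0.7984; AND[a·b] with unstable=0.70 → w = 0.5589

0.559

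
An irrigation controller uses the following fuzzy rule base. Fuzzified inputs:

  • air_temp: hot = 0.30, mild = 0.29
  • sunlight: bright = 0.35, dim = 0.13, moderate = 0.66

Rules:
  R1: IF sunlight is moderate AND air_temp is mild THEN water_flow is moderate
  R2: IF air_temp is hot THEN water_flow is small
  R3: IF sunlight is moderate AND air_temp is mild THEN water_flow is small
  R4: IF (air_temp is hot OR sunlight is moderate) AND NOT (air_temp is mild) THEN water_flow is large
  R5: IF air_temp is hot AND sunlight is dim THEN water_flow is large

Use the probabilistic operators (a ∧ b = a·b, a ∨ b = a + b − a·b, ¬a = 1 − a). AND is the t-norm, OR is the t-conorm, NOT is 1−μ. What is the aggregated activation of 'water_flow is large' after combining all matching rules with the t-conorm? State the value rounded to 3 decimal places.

0.559

R1: moderate=0.66, mild=0.29; AND[a·b] → w = 0.1914
R2: hot=0.30 → w = 0.3000
R3: moderate=0.66, mild=0.29; AND[a·b] → w = 0.1914
R4: (hot=0.30 OR moderate=0.66) = 0.7620; AND[a·b] with ¬mild=1−0.29=0.71 → w = 0.5410
R5: hot=0.30, dim=0.13; AND[a·b] → w = 0.0390
Rules with consequent 'large': {R4, R5} → strengths 0.5410, 0.0390
Aggregate via t-conorm [a + b − a·b]: 0.5589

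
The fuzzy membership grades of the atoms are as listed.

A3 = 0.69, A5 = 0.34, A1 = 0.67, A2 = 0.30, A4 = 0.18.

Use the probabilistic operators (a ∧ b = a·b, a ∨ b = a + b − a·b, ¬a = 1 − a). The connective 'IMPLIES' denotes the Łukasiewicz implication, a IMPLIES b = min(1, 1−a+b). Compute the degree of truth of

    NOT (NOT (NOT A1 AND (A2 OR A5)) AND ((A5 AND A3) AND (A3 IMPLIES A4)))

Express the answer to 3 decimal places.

NOT A1 = 1 − 0.6700 = 0.3300
A2 OR A5 = a + b − a·b on (0.3000, 0.3400) = 0.5380
NOT A1 AND (A2 OR A5) = a·b on (0.3300, 0.5380) = 0.1775
NOT (NOT A1 AND (A2 OR A5)) = 1 − 0.1775 = 0.8225
A5 AND A3 = a·b on (0.3400, 0.6900) = 0.2346
A3 IMPLIES A4  [Łukasiewicz: min(1, 1−a+b)] with a=0.6900, b=0.1800 → 0.4900
(A5 AND A3) AND (A3 IMPLIES A4) = a·b on (0.2346, 0.4900) = 0.1150
NOT (NOT A1 AND (A2 OR A5)) AND ((A5 AND A3) AND (A3 IMPLIES A4)) = a·b on (0.8225, 0.1150) = 0.0945
NOT (NOT (NOT A1 AND (A2 OR A5)) AND ((A5 AND A3) AND (A3 IMPLIES A4))) = 1 − 0.0945 = 0.9055

0.905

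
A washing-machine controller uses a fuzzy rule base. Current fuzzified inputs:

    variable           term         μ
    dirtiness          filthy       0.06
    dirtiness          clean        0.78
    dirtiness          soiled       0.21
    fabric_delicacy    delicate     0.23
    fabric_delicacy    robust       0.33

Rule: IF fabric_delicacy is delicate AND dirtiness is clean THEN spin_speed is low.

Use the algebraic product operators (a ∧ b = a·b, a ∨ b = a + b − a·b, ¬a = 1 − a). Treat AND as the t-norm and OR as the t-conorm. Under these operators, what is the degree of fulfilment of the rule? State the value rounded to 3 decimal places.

firing strength: delicate=0.23, clean=0.78; AND[a·b] → w = 0.1794

0.179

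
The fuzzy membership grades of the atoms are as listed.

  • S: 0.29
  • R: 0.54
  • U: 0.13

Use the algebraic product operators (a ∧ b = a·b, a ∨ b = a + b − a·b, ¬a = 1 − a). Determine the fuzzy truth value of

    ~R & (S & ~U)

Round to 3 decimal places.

~R = 1 − 0.5400 = 0.4600
~U = 1 − 0.1300 = 0.8700
S & ~U = a·b on (0.2900, 0.8700) = 0.2523
~R & (S & ~U) = a·b on (0.4600, 0.2523) = 0.1161

0.116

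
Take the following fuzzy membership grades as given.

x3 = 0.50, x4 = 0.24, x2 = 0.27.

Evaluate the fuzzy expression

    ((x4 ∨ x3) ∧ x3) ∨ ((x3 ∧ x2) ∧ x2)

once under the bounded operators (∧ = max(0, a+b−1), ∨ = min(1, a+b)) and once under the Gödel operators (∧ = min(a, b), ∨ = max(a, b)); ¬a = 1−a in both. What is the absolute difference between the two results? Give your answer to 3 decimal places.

Under bounded:
  x4 ∨ x3 = min(1, a+b) on (0.24, 0.50) = 0.74
  (x4 ∨ x3) ∧ x3 = max(0, a+b−1) on (0.74, 0.50) = 0.24
  x3 ∧ x2 = max(0, a+b−1) on (0.50, 0.27) = 0.00
  (x3 ∧ x2) ∧ x2 = max(0, a+b−1) on (0.00, 0.27) = 0.00
  ((x4 ∨ x3) ∧ x3) ∨ ((x3 ∧ x2) ∧ x2) = min(1, a+b) on (0.24, 0.00) = 0.24
  → value = 0.2400
Under Gödel:
  x4 ∨ x3 = max(a, b) on (0.24, 0.50) = 0.50
  (x4 ∨ x3) ∧ x3 = min(a, b) on (0.50, 0.50) = 0.50
  x3 ∧ x2 = min(a, b) on (0.50, 0.27) = 0.27
  (x3 ∧ x2) ∧ x2 = min(a, b) on (0.27, 0.27) = 0.27
  ((x4 ∨ x3) ∧ x3) ∨ ((x3 ∧ x2) ∧ x2) = max(a, b) on (0.50, 0.27) = 0.50
  → value = 0.5000
|0.2400 − 0.5000| = 0.260

0.260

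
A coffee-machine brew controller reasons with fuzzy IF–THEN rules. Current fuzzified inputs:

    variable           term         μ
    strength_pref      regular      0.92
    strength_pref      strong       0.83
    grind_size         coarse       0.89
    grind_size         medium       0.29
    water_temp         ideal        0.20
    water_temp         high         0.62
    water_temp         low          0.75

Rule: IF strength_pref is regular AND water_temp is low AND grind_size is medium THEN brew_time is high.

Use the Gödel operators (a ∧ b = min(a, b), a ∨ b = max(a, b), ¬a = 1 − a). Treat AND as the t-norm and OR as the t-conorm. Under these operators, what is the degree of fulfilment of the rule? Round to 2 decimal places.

0.29

firing strength: regular=0.92, low=0.75, medium=0.29; AND[min(a, b)] → w = 0.29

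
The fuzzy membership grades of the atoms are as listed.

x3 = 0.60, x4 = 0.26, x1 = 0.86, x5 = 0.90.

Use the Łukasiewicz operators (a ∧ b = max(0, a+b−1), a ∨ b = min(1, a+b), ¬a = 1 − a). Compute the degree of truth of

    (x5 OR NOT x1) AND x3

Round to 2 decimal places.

NOT x1 = 1 − 0.86 = 0.14
x5 OR NOT x1 = min(1, a+b) on (0.90, 0.14) = 1.00
(x5 OR NOT x1) AND x3 = max(0, a+b−1) on (1.00, 0.60) = 0.60

0.60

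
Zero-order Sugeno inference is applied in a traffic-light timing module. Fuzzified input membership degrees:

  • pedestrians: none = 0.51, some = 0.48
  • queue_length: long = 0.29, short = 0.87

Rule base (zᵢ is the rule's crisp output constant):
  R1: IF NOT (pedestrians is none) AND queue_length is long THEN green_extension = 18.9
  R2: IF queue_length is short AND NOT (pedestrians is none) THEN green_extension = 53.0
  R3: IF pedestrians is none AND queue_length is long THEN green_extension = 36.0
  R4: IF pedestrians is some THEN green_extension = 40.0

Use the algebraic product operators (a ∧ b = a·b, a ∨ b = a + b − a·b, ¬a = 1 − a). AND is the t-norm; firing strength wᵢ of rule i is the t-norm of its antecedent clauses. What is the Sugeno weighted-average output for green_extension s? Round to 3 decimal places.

41.632

R1 (z=18.9): ¬none=1−0.51=0.49, long=0.29; AND[a·b] → w = 0.1421
R2 (z=53.0): short=0.87, ¬none=1−0.51=0.49; AND[a·b] → w = 0.4263
R3 (z=36.0): none=0.51, long=0.29; AND[a·b] → w = 0.1479
R4 (z=40.0): some=0.48 → w = 0.4800
Weighted average = (0.1421·18.9 + 0.4263·53.0 + 0.1479·36.0 + 0.4800·40.0) / (0.1421 + 0.4263 + 0.1479 + 0.4800)
  = 49.8040 / 1.1963 = 41.632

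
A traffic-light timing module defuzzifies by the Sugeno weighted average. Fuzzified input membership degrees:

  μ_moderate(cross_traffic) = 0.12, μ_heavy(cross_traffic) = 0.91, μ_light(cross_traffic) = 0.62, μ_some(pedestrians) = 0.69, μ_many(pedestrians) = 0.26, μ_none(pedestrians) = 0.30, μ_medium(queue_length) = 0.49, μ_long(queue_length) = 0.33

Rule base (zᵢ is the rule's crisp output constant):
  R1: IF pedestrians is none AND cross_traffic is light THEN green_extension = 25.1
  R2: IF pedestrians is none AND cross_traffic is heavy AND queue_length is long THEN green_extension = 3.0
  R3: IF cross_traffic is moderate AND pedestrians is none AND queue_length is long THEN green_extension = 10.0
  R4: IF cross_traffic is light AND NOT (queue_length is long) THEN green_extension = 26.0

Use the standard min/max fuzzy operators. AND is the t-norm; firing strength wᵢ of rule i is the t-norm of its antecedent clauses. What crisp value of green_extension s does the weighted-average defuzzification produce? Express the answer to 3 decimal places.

19.216

R1 (z=25.1): none=0.30, light=0.62; AND[min(a, b)] → w = 0.30
R2 (z=3.0): none=0.30, heavy=0.91, long=0.33; AND[min(a, b)] → w = 0.30
R3 (z=10.0): moderate=0.12, none=0.30, long=0.33; AND[min(a, b)] → w = 0.12
R4 (z=26.0): light=0.62, ¬long=1−0.33=0.67; AND[min(a, b)] → w = 0.62
Weighted average = (0.30·25.1 + 0.30·3.0 + 0.12·10.0 + 0.62·26.0) / (0.30 + 0.30 + 0.12 + 0.62)
  = 25.7500 / 1.3400 = 19.216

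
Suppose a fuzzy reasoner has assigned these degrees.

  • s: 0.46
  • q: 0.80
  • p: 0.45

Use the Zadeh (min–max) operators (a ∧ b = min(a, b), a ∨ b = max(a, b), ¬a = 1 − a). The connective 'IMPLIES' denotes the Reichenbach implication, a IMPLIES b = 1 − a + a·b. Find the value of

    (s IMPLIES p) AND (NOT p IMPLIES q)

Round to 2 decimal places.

s IMPLIES p  [Reichenbach: 1 − a + a·b] with a=0.46, b=0.45 → 0.75
NOT p = 1 − 0.45 = 0.55
NOT p IMPLIES q  [Reichenbach: 1 − a + a·b] with a=0.55, b=0.80 → 0.89
(s IMPLIES p) AND (NOT p IMPLIES q) = min(a, b) on (0.75, 0.89) = 0.75

0.75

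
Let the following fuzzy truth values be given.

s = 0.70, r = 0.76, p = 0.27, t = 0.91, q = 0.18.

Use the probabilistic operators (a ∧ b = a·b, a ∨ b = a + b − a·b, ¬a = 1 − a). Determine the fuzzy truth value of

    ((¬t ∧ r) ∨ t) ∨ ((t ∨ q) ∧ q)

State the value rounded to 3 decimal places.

0.930

¬t = 1 − 0.9100 = 0.0900
¬t ∧ r = a·b on (0.0900, 0.7600) = 0.0684
(¬t ∧ r) ∨ t = a + b − a·b on (0.0684, 0.9100) = 0.9162
t ∨ q = a + b − a·b on (0.9100, 0.1800) = 0.9262
(t ∨ q) ∧ q = a·b on (0.9262, 0.1800) = 0.1667
((¬t ∧ r) ∨ t) ∨ ((t ∨ q) ∧ q) = a + b − a·b on (0.9162, 0.1667) = 0.9301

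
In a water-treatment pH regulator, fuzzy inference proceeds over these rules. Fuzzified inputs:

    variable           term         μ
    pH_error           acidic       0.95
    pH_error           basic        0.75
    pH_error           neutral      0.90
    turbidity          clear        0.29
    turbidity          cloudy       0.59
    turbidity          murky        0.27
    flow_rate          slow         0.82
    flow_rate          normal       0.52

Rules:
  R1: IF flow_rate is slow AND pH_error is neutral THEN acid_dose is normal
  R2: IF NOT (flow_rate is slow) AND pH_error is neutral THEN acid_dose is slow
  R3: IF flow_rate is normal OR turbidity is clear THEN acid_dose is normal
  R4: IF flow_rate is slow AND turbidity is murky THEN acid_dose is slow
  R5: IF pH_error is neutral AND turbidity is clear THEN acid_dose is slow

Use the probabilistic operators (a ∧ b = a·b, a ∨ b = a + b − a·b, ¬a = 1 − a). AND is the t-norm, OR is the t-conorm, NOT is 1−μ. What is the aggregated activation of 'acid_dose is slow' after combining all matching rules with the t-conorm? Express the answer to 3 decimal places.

R1: slow=0.82, neutral=0.90; AND[a·b] → w = 0.7380
R2: ¬slow=1−0.82=0.18, neutral=0.90; AND[a·b] → w = 0.1620
R3: normal=0.52, clear=0.29; OR[a + b − a·b] → w = 0.6592
R4: slow=0.82, murky=0.27; AND[a·b] → w = 0.2214
R5: neutral=0.90, clear=0.29; AND[a·b] → w = 0.2610
Rules with consequent 'slow': {R2, R4, R5} → strengths 0.1620, 0.2214, 0.2610
Aggregate via t-conorm [a + b − a·b]: 0.5178

0.518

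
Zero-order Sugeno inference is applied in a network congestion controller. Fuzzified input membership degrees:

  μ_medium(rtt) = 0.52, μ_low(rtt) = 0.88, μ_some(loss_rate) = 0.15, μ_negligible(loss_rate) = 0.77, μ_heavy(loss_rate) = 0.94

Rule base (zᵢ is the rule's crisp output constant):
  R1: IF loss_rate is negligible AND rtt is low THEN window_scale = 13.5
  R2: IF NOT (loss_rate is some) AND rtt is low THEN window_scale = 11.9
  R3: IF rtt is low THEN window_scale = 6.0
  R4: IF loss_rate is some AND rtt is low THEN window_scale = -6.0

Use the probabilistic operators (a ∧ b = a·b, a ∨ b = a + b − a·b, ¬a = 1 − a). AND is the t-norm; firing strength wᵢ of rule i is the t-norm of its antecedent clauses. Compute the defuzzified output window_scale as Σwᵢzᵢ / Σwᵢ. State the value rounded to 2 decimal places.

9.25

R1 (z=13.5): negligible=0.77, low=0.88; AND[a·b] → w = 0.6776
R2 (z=11.9): ¬some=1−0.15=0.85, low=0.88; AND[a·b] → w = 0.7480
R3 (z=6.0): low=0.88 → w = 0.8800
R4 (z=-6.0): some=0.15, low=0.88; AND[a·b] → w = 0.1320
Weighted average = (0.6776·13.5 + 0.7480·11.9 + 0.8800·6.0 + 0.1320·-6.0) / (0.6776 + 0.7480 + 0.8800 + 0.1320)
  = 22.5368 / 2.4376 = 9.25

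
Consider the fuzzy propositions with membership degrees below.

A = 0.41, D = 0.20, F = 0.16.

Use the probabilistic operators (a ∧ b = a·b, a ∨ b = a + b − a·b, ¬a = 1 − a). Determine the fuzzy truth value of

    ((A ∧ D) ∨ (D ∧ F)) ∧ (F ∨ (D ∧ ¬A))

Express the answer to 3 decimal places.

A ∧ D = a·b on (0.4100, 0.2000) = 0.0820
D ∧ F = a·b on (0.2000, 0.1600) = 0.0320
(A ∧ D) ∨ (D ∧ F) = a + b − a·b on (0.0820, 0.0320) = 0.1114
¬A = 1 − 0.4100 = 0.5900
D ∧ ¬A = a·b on (0.2000, 0.5900) = 0.1180
F ∨ (D ∧ ¬A) = a + b − a·b on (0.1600, 0.1180) = 0.2591
((A ∧ D) ∨ (D ∧ F)) ∧ (F ∨ (D ∧ ¬A)) = a·b on (0.1114, 0.2591) = 0.0289

0.029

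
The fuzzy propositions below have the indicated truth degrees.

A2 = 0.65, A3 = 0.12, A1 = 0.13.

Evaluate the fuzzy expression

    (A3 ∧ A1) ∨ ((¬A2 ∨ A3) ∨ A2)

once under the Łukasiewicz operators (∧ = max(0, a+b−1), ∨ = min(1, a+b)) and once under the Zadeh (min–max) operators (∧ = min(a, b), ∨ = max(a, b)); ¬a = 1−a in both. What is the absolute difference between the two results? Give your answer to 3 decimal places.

0.350

Under Łukasiewicz:
  A3 ∧ A1 = max(0, a+b−1) on (0.12, 0.13) = 0.00
  ¬A2 = 1 − 0.65 = 0.35
  ¬A2 ∨ A3 = min(1, a+b) on (0.35, 0.12) = 0.47
  (¬A2 ∨ A3) ∨ A2 = min(1, a+b) on (0.47, 0.65) = 1.00
  (A3 ∧ A1) ∨ ((¬A2 ∨ A3) ∨ A2) = min(1, a+b) on (0.00, 1.00) = 1.00
  → value = 1.0000
Under Zadeh (min–max):
  A3 ∧ A1 = min(a, b) on (0.12, 0.13) = 0.12
  ¬A2 = 1 − 0.65 = 0.35
  ¬A2 ∨ A3 = max(a, b) on (0.35, 0.12) = 0.35
  (¬A2 ∨ A3) ∨ A2 = max(a, b) on (0.35, 0.65) = 0.65
  (A3 ∧ A1) ∨ ((¬A2 ∨ A3) ∨ A2) = max(a, b) on (0.12, 0.65) = 0.65
  → value = 0.6500
|1.0000 − 0.6500| = 0.350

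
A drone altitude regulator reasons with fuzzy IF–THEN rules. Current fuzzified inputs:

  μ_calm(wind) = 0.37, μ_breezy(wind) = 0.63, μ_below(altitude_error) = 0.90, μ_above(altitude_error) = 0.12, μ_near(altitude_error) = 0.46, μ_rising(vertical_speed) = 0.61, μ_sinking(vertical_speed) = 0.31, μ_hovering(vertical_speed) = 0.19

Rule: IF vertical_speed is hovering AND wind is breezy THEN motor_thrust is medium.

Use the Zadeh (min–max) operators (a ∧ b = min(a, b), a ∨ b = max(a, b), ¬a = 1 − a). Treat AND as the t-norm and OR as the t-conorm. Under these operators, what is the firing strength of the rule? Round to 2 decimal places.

0.19

firing strength: hovering=0.19, breezy=0.63; AND[min(a, b)] → w = 0.19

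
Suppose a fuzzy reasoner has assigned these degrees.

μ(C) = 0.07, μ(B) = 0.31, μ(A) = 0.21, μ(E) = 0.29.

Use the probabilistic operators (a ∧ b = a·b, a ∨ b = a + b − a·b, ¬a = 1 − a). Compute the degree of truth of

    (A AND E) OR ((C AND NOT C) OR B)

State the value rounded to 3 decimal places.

0.394

A AND E = a·b on (0.2100, 0.2900) = 0.0609
NOT C = 1 − 0.0700 = 0.9300
C AND NOT C = a·b on (0.0700, 0.9300) = 0.0651
(C AND NOT C) OR B = a + b − a·b on (0.0651, 0.3100) = 0.3549
(A AND E) OR ((C AND NOT C) OR B) = a + b − a·b on (0.0609, 0.3549) = 0.3942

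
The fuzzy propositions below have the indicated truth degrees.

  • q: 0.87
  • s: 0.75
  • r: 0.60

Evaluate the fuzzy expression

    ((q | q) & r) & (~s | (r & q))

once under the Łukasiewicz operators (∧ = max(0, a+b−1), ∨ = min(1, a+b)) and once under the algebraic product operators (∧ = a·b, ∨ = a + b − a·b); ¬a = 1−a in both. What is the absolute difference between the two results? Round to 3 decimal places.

0.058

Under Łukasiewicz:
  q | q = min(1, a+b) on (0.87, 0.87) = 1.00
  (q | q) & r = max(0, a+b−1) on (1.00, 0.60) = 0.60
  ~s = 1 − 0.75 = 0.25
  r & q = max(0, a+b−1) on (0.60, 0.87) = 0.47
  ~s | (r & q) = min(1, a+b) on (0.25, 0.47) = 0.72
  ((q | q) & r) & (~s | (r & q)) = max(0, a+b−1) on (0.60, 0.72) = 0.32
  → value = 0.3200
Under algebraic product:
  q | q = a + b − a·b on (0.8700, 0.8700) = 0.9831
  (q | q) & r = a·b on (0.9831, 0.6000) = 0.5899
  ~s = 1 − 0.7500 = 0.2500
  r & q = a·b on (0.6000, 0.8700) = 0.5220
  ~s | (r & q) = a + b − a·b on (0.2500, 0.5220) = 0.6415
  ((q | q) & r) & (~s | (r & q)) = a·b on (0.5899, 0.6415) = 0.3784
  → value = 0.3784
|0.3200 − 0.3784| = 0.058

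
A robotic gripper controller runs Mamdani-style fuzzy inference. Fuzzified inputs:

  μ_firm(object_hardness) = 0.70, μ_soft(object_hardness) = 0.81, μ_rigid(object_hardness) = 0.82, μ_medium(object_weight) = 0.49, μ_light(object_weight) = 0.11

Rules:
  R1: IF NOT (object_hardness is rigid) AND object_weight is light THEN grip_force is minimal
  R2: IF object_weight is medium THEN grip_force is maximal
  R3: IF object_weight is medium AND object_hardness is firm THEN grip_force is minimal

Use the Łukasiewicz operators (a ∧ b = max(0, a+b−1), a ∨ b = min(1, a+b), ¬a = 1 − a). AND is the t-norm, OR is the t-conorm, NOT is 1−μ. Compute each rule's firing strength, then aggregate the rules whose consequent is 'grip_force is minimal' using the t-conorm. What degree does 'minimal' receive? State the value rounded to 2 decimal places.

0.19

R1: ¬rigid=1−0.82=0.18, light=0.11; AND[max(0, a+b−1)] → w = 0.00
R2: medium=0.49 → w = 0.49
R3: medium=0.49, firm=0.70; AND[max(0, a+b−1)] → w = 0.19
Rules with consequent 'minimal': {R1, R3} → strengths 0.00, 0.19
Aggregate via t-conorm [min(1, a+b)]: 0.19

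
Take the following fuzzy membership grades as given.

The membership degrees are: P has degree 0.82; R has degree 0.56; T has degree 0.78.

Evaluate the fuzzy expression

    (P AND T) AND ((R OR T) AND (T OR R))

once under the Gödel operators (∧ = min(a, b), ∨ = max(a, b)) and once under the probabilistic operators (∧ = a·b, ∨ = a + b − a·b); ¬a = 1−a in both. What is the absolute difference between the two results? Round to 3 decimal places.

0.258

Under Gödel:
  P AND T = min(a, b) on (0.82, 0.78) = 0.78
  R OR T = max(a, b) on (0.56, 0.78) = 0.78
  T OR R = max(a, b) on (0.78, 0.56) = 0.78
  (R OR T) AND (T OR R) = min(a, b) on (0.78, 0.78) = 0.78
  (P AND T) AND ((R OR T) AND (T OR R)) = min(a, b) on (0.78, 0.78) = 0.78
  → value = 0.7800
Under probabilistic:
  P AND T = a·b on (0.8200, 0.7800) = 0.6396
  R OR T = a + b − a·b on (0.5600, 0.7800) = 0.9032
  T OR R = a + b − a·b on (0.7800, 0.5600) = 0.9032
  (R OR T) AND (T OR R) = a·b on (0.9032, 0.9032) = 0.8158
  (P AND T) AND ((R OR T) AND (T OR R)) = a·b on (0.6396, 0.8158) = 0.5218
  → value = 0.5218
|0.7800 − 0.5218| = 0.258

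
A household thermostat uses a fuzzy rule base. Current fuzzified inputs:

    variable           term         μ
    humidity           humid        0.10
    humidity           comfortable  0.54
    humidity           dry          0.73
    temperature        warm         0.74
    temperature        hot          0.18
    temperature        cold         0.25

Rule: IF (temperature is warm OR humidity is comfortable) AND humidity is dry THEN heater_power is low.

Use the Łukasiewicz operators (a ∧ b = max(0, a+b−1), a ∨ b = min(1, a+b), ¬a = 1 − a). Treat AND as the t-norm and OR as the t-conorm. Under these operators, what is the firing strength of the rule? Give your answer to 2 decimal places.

0.73

firing strength: (warm=0.74 OR comfortable=0.54) = 1.00; AND[max(0, a+b−1)] with dry=0.73 → w = 0.73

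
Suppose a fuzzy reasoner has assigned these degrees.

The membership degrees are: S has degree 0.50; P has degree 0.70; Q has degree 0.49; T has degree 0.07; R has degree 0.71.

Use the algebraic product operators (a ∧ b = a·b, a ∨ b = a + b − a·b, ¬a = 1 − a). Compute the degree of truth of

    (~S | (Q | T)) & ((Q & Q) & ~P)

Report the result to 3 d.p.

0.055

~S = 1 − 0.5000 = 0.5000
Q | T = a + b − a·b on (0.4900, 0.0700) = 0.5257
~S | (Q | T) = a + b − a·b on (0.5000, 0.5257) = 0.7629
Q & Q = a·b on (0.4900, 0.4900) = 0.2401
~P = 1 − 0.7000 = 0.3000
(Q & Q) & ~P = a·b on (0.2401, 0.3000) = 0.0720
(~S | (Q | T)) & ((Q & Q) & ~P) = a·b on (0.7629, 0.0720) = 0.0549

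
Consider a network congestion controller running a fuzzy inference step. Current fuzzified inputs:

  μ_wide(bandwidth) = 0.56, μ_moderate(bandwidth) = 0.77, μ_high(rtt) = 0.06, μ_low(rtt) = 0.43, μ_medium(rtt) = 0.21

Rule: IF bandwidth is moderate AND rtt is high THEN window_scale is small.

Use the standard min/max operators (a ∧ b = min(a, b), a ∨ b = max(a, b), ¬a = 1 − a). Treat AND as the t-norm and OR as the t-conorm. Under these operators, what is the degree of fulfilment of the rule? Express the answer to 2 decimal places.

firing strength: moderate=0.77, high=0.06; AND[min(a, b)] → w = 0.06

0.06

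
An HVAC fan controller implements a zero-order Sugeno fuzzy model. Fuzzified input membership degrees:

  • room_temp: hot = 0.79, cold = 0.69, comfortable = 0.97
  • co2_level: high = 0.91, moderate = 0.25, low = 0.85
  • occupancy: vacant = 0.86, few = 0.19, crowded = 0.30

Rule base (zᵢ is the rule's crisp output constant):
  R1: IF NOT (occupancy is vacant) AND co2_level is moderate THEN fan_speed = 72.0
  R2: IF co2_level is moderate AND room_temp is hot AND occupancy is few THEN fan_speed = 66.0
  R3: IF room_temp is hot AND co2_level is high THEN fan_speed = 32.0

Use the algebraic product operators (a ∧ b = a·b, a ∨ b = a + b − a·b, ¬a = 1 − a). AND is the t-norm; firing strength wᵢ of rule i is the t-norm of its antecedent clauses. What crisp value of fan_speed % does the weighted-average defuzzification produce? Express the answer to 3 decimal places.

R1 (z=72.0): ¬vacant=1−0.86=0.14, moderate=0.25; AND[a·b] → w = 0.0350
R2 (z=66.0): moderate=0.25, hot=0.79, few=0.19; AND[a·b] → w = 0.0375
R3 (z=32.0): hot=0.79, high=0.91; AND[a·b] → w = 0.7189
Weighted average = (0.0350·72.0 + 0.0375·66.0 + 0.7189·32.0) / (0.0350 + 0.0375 + 0.7189)
  = 28.0015 / 0.7914 = 35.381

35.381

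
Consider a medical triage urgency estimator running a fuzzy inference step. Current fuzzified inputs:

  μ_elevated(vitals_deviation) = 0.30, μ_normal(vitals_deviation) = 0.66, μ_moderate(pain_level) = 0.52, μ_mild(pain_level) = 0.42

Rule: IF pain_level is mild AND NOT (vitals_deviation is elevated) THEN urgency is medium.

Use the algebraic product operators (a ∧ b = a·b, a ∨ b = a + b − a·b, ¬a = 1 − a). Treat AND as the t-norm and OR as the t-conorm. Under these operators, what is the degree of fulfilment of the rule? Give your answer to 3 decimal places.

firing strength: mild=0.42, ¬elevated=1−0.30=0.70; AND[a·b] → w = 0.2940

0.294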